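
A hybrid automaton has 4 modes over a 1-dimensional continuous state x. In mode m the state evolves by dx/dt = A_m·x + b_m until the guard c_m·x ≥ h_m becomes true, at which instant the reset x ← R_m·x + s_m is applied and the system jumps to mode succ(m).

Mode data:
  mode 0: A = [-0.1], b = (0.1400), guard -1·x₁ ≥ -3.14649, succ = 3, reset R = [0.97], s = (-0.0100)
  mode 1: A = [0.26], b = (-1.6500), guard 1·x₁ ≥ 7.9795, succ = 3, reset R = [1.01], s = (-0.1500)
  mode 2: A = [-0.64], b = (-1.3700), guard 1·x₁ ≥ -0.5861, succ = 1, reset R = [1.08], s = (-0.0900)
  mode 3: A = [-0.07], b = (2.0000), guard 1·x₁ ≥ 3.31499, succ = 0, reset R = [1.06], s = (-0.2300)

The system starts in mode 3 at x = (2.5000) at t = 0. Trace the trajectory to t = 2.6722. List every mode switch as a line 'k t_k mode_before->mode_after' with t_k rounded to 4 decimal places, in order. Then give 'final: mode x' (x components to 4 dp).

Mode 3: guard c·x = 3.3150 hit at Δt = 0.4537 (t = 0.4537), x⁻ = (3.3150) → reset → x⁺ = (3.2839), jump to mode 0
Mode 0: guard c·x = -3.1465 hit at Δt = 0.7573 (t = 1.2110), x⁻ = (3.1465) → reset → x⁺ = (3.0421), jump to mode 3
Mode 3: guard c·x = 3.3150 hit at Δt = 0.1535 (t = 1.3645), x⁻ = (3.3150) → reset → x⁺ = (3.2839), jump to mode 0
Mode 0: guard c·x = -3.1465 hit at Δt = 0.7573 (t = 2.1218), x⁻ = (3.1465) → reset → x⁺ = (3.0421), jump to mode 3
Mode 3: guard c·x = 3.3150 hit at Δt = 0.1535 (t = 2.2754), x⁻ = (3.3150) → reset → x⁺ = (3.2839), jump to mode 0
Mode 0: flow for 0.3968 to horizon, guard not reached → x = (3.2106)

1 0.4537 3->0
2 1.2110 0->3
3 1.3645 3->0
4 2.1218 0->3
5 2.2754 3->0
final: 0 3.2106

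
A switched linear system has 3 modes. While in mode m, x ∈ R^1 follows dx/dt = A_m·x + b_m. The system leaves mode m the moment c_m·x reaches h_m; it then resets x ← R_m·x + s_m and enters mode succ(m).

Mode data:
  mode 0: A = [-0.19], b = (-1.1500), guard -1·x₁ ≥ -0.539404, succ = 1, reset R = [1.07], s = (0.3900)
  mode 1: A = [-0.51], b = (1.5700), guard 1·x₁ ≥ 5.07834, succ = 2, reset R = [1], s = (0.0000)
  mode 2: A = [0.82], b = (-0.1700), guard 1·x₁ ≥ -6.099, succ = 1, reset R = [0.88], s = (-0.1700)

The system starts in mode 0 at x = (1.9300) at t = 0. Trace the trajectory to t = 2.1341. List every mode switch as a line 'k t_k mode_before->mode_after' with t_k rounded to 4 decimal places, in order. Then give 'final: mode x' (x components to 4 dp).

Mode 0: guard c·x = -0.5394 hit at Δt = 1.0074 (t = 1.0074), x⁻ = (0.5394) → reset → x⁺ = (0.9672), jump to mode 1
Mode 1: flow for 1.1267 to horizon, guard not reached → x = (1.8900)

1 1.0074 0->1
final: 1 1.8900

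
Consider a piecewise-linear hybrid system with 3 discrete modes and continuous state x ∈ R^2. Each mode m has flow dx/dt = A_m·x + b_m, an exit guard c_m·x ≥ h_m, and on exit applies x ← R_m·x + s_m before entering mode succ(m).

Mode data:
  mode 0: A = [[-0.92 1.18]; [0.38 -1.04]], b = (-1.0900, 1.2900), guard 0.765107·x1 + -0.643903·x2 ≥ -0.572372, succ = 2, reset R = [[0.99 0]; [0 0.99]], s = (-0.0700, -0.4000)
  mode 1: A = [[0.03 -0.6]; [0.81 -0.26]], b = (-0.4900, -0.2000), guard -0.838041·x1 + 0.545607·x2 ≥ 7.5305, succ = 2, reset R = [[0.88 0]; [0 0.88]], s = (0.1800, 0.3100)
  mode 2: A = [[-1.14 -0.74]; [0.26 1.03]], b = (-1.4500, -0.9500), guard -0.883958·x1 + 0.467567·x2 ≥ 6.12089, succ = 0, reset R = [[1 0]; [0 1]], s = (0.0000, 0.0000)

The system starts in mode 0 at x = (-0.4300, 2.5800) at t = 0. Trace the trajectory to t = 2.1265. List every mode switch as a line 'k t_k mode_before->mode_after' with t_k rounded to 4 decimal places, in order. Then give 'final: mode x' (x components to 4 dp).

Mode 0: guard c·x = -0.5724 hit at Δt = 1.1337 (t = 1.1337), x⁻ = (0.7354, 1.7628) → reset → x⁺ = (0.6581, 1.3451), jump to mode 2
Mode 2: flow for 0.9928 to horizon, guard not reached → x = (-1.3931, 1.9405)

1 1.1337 0->2
final: 2 -1.3931 1.9405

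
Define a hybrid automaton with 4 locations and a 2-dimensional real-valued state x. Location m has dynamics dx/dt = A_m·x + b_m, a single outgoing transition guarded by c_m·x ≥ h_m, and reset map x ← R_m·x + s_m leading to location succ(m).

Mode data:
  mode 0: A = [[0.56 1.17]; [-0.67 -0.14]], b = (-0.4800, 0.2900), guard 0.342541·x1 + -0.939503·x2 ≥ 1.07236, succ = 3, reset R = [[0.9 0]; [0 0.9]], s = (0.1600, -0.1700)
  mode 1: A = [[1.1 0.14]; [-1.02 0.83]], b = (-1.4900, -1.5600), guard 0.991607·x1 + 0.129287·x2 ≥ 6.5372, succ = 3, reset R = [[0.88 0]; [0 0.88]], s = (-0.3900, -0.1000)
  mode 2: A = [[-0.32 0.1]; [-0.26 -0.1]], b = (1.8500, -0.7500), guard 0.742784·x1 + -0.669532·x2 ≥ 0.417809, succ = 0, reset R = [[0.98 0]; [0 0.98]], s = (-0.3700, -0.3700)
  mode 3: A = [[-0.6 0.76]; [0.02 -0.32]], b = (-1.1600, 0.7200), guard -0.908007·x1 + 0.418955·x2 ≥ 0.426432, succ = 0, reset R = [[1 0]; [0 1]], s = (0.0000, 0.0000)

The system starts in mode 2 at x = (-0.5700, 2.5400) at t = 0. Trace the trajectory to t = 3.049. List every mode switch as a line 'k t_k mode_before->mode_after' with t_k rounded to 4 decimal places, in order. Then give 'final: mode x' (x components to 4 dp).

Mode 2: guard c·x = 0.4178 hit at Δt = 1.2061 (t = 1.2061), x⁻ = (1.6513, 1.2079) → reset → x⁺ = (1.2483, 0.8138), jump to mode 0
Mode 0: guard c·x = 1.0724 hit at Δt = 1.1434 (t = 2.3495), x⁻ = (2.2820, -0.3094) → reset → x⁺ = (2.2138, -0.4485), jump to mode 3
Mode 3: flow for 0.6995 to horizon, guard not reached → x = (0.7325, 0.1099)

1 1.2061 2->0
2 2.3495 0->3
final: 3 0.7325 0.1099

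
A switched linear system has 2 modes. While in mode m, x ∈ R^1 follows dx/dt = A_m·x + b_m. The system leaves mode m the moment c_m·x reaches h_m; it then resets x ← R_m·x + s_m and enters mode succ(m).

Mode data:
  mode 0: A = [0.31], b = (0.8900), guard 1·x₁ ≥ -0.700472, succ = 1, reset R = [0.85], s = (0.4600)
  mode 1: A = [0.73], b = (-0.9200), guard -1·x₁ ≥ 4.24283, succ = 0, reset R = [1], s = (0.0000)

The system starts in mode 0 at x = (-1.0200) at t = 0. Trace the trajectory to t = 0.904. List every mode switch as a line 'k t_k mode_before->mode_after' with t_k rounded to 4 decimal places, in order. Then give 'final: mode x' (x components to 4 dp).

1 0.5137 0->1
final: 1 -0.5955

Mode 0: guard c·x = -0.7005 hit at Δt = 0.5137 (t = 0.5137), x⁻ = (-0.7005) → reset → x⁺ = (-0.1354), jump to mode 1
Mode 1: flow for 0.3903 to horizon, guard not reached → x = (-0.5955)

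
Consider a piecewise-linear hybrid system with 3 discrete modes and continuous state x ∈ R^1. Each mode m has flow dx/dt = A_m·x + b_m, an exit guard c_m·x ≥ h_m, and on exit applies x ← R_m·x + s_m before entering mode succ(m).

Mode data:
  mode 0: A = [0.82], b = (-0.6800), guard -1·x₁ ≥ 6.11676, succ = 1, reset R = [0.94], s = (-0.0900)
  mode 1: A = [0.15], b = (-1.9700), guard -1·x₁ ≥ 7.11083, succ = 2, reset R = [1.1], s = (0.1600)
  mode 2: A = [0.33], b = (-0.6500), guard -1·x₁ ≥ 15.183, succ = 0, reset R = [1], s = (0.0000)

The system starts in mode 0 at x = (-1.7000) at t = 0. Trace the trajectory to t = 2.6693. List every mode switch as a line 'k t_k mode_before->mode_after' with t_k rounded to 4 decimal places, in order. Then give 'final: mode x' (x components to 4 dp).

1 1.2320 0->1
2 1.6643 1->2
final: 2 -11.4497

Mode 0: guard c·x = 6.1168 hit at Δt = 1.2320 (t = 1.2320), x⁻ = (-6.1168) → reset → x⁺ = (-5.8398), jump to mode 1
Mode 1: guard c·x = 7.1108 hit at Δt = 0.4323 (t = 1.6643), x⁻ = (-7.1108) → reset → x⁺ = (-7.6619), jump to mode 2
Mode 2: flow for 1.0050 to horizon, guard not reached → x = (-11.4497)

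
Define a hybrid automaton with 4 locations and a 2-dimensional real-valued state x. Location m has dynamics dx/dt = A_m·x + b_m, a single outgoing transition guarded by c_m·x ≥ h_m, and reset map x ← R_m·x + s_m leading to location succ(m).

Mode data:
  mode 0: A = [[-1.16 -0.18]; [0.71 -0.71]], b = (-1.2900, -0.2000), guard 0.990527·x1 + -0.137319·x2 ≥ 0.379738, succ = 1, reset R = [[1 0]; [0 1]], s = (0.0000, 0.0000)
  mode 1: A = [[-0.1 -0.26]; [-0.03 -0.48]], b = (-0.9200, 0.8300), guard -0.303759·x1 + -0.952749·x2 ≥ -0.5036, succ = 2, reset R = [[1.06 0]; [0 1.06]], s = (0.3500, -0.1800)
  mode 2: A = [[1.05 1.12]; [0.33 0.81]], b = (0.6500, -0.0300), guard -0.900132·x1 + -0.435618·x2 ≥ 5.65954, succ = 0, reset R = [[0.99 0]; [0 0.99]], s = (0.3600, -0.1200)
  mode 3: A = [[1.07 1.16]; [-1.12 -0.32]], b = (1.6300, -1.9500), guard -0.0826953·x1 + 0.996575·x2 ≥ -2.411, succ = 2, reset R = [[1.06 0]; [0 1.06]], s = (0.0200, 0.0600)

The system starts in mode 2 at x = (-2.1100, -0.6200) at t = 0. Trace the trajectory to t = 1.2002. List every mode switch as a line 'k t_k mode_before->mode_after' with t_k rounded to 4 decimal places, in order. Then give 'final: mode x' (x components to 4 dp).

Mode 2: guard c·x = 5.6595 hit at Δt = 0.7231 (t = 0.7231), x⁻ = (-5.2278, -2.1895) → reset → x⁺ = (-4.8155, -2.2877), jump to mode 0
Mode 0: flow for 0.4771 to horizon, guard not reached → x = (-3.0677, -2.8078)

1 0.7231 2->0
final: 0 -3.0677 -2.8078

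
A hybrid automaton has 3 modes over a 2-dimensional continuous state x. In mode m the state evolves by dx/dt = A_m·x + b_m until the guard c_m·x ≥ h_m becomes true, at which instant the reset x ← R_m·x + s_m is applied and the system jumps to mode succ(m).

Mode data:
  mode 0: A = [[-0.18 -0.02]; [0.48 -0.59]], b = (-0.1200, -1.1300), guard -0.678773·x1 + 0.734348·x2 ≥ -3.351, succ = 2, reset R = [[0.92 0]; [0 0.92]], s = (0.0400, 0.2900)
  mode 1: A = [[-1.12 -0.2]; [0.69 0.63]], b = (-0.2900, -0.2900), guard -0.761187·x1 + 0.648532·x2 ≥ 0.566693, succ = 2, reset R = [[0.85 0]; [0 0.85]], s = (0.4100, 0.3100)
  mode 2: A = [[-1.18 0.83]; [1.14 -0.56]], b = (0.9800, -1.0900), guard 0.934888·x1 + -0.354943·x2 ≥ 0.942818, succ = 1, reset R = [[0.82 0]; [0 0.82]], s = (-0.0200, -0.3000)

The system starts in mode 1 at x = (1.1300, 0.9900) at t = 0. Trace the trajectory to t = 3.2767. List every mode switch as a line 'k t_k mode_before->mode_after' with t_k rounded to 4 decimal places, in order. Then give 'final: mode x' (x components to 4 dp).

Mode 1: guard c·x = 0.5667 hit at Δt = 0.4498 (t = 0.4498), x⁻ = (0.4923, 1.4516) → reset → x⁺ = (0.8285, 1.5439), jump to mode 2
Mode 2: guard c·x = 0.9428 hit at Δt = 1.0330 (t = 1.4828), x⁻ = (1.4353, 1.1242) → reset → x⁺ = (1.1569, 0.6218), jump to mode 1
Mode 1: guard c·x = 0.5667 hit at Δt = 0.7505 (t = 2.2333), x⁻ = (0.2553, 1.1734) → reset → x⁺ = (0.6270, 1.3074), jump to mode 2
Mode 2: flow for 1.0434 to horizon, guard not reached → x = (1.2380, 0.8154)

1 0.4498 1->2
2 1.4828 2->1
3 2.2333 1->2
final: 2 1.2380 0.8154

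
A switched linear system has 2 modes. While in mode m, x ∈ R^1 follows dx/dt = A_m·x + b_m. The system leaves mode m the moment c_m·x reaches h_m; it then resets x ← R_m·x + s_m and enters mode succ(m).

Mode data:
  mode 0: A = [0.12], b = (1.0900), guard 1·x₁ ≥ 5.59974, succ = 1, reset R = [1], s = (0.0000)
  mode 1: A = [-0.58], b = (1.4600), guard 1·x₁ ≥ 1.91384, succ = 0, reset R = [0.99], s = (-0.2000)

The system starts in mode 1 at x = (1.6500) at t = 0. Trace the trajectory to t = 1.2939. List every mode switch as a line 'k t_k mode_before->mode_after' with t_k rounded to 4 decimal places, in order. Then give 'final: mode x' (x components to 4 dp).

Mode 1: guard c·x = 1.9138 hit at Δt = 0.6254 (t = 0.6254), x⁻ = (1.9138) → reset → x⁺ = (1.6947), jump to mode 0
Mode 0: flow for 0.6685 to horizon, guard not reached → x = (2.5949)

1 0.6254 1->0
final: 0 2.5949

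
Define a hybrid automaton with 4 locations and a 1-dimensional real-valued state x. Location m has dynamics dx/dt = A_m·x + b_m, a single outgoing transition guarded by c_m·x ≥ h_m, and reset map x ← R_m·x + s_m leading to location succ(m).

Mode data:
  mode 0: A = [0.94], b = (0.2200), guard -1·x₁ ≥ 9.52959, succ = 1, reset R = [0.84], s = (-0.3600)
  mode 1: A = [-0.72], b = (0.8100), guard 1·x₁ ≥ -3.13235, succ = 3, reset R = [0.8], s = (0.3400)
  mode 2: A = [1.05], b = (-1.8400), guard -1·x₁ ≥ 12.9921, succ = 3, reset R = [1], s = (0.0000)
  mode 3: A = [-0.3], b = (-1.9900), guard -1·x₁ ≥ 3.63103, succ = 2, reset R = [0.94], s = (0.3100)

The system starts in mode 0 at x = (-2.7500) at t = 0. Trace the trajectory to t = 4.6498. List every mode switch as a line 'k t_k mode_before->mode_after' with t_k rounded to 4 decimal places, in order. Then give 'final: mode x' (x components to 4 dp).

1 1.3903 0->1
2 2.5036 1->3
3 3.8284 3->2
final: 2 -9.7505

Mode 0: guard c·x = 9.5296 hit at Δt = 1.3903 (t = 1.3903), x⁻ = (-9.5296) → reset → x⁺ = (-8.3649), jump to mode 1
Mode 1: guard c·x = -3.1324 hit at Δt = 1.1133 (t = 2.5036), x⁻ = (-3.1324) → reset → x⁺ = (-2.1659), jump to mode 3
Mode 3: guard c·x = 3.6310 hit at Δt = 1.3248 (t = 3.8284), x⁻ = (-3.6310) → reset → x⁺ = (-3.1032), jump to mode 2
Mode 2: flow for 0.8214 to horizon, guard not reached → x = (-9.7505)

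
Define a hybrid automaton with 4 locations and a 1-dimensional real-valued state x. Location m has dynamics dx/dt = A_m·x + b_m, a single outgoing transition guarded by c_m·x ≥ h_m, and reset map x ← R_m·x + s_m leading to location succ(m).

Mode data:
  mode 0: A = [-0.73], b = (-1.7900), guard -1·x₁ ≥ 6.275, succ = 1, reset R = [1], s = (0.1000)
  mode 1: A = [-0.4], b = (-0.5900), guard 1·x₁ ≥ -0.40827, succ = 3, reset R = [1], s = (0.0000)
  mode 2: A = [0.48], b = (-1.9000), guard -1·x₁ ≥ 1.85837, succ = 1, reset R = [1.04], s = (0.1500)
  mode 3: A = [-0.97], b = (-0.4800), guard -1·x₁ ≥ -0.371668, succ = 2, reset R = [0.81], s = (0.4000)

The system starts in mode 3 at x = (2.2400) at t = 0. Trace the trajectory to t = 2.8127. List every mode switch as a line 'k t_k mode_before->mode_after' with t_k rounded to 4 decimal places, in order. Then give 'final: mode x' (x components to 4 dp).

1 1.1849 3->2
2 2.3929 2->1
final: 1 -1.7351

Mode 3: guard c·x = -0.3717 hit at Δt = 1.1849 (t = 1.1849), x⁻ = (0.3717) → reset → x⁺ = (0.7011), jump to mode 2
Mode 2: guard c·x = 1.8584 hit at Δt = 1.2080 (t = 2.3929), x⁻ = (-1.8584) → reset → x⁺ = (-1.7827), jump to mode 1
Mode 1: flow for 0.4198 to horizon, guard not reached → x = (-1.7351)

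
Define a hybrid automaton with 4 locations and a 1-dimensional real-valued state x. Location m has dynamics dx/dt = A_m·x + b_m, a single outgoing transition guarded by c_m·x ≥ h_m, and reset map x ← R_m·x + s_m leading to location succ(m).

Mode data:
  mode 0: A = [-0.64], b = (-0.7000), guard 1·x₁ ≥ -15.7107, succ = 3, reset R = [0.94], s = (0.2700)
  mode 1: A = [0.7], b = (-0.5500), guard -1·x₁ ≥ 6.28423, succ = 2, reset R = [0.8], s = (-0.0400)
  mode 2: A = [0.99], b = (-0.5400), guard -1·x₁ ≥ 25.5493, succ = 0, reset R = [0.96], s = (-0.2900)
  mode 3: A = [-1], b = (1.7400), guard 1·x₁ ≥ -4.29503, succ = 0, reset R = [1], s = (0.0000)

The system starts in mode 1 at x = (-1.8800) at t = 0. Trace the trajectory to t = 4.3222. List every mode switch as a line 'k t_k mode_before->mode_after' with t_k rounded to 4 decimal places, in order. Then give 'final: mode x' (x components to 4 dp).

Mode 1: guard c·x = 6.2842 hit at Δt = 1.3934 (t = 1.3934), x⁻ = (-6.2842) → reset → x⁺ = (-5.0674), jump to mode 2
Mode 2: guard c·x = 25.5493 hit at Δt = 1.5522 (t = 2.9456), x⁻ = (-25.5493) → reset → x⁺ = (-24.8173), jump to mode 0
Mode 0: guard c·x = -15.7107 hit at Δt = 0.7567 (t = 3.7023), x⁻ = (-15.7107) → reset → x⁺ = (-14.4981), jump to mode 3
Mode 3: flow for 0.6199 to horizon, guard not reached → x = (-6.9960)

1 1.3934 1->2
2 2.9456 2->0
3 3.7023 0->3
final: 3 -6.9960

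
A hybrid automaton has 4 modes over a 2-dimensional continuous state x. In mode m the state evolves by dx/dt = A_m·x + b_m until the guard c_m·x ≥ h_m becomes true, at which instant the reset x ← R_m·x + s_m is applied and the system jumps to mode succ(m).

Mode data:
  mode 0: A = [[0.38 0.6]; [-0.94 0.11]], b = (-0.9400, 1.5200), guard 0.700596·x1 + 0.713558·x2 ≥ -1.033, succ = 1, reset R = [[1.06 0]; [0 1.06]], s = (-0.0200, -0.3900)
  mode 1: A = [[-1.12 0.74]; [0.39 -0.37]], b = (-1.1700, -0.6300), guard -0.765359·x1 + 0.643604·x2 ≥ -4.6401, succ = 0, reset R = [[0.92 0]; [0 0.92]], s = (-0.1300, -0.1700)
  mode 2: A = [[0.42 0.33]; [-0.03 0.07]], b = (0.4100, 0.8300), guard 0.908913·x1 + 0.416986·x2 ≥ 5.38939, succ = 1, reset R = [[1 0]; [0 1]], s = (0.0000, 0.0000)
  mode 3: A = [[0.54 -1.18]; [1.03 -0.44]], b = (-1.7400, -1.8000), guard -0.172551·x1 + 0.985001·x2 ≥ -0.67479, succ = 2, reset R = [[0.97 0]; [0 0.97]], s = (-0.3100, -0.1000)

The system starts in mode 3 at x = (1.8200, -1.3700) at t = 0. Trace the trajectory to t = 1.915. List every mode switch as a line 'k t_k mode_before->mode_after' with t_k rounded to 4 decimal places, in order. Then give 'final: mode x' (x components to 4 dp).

Mode 3: guard c·x = -0.6748 hit at Δt = 1.3036 (t = 1.3036), x⁻ = (2.3872, -0.2669) → reset → x⁺ = (2.0056, -0.3589), jump to mode 2
Mode 2: flow for 0.6114 to horizon, guard not reached → x = (2.8464, 0.0990)

1 1.3036 3->2
final: 2 2.8464 0.0990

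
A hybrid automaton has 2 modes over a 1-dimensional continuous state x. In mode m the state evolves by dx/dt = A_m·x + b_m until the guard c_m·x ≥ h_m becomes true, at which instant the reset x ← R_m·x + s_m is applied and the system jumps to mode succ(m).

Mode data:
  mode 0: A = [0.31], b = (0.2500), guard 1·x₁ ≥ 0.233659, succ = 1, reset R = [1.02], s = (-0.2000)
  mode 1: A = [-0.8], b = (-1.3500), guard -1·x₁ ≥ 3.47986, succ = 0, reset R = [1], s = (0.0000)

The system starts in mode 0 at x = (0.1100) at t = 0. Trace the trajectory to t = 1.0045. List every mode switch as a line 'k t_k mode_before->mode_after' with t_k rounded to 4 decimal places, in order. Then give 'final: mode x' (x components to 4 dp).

1 0.4083 0->1
final: 1 -0.6163

Mode 0: guard c·x = 0.2337 hit at Δt = 0.4083 (t = 0.4083), x⁻ = (0.2337) → reset → x⁺ = (0.0383), jump to mode 1
Mode 1: flow for 0.5962 to horizon, guard not reached → x = (-0.6163)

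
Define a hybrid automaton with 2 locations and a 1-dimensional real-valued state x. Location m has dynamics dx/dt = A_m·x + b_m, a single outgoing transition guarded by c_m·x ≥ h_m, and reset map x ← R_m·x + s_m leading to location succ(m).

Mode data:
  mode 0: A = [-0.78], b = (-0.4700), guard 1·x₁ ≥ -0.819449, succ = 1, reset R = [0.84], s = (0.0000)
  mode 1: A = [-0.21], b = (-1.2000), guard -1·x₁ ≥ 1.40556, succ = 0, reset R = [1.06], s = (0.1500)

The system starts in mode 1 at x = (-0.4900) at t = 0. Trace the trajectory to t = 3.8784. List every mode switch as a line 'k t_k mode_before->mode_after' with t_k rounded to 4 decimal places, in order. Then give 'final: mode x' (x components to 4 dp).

Mode 1: guard c·x = 1.4056 hit at Δt = 0.9175 (t = 0.9175), x⁻ = (-1.4056) → reset → x⁺ = (-1.3399), jump to mode 0
Mode 0: guard c·x = -0.8194 hit at Δt = 1.5688 (t = 2.4863), x⁻ = (-0.8194) → reset → x⁺ = (-0.6883), jump to mode 1
Mode 1: guard c·x = 1.4056 hit at Δt = 0.7332 (t = 3.2195), x⁻ = (-1.4056) → reset → x⁺ = (-1.3399), jump to mode 0
Mode 0: flow for 0.6589 to horizon, guard not reached → x = (-1.0436)

1 0.9175 1->0
2 2.4863 0->1
3 3.2195 1->0
final: 0 -1.0436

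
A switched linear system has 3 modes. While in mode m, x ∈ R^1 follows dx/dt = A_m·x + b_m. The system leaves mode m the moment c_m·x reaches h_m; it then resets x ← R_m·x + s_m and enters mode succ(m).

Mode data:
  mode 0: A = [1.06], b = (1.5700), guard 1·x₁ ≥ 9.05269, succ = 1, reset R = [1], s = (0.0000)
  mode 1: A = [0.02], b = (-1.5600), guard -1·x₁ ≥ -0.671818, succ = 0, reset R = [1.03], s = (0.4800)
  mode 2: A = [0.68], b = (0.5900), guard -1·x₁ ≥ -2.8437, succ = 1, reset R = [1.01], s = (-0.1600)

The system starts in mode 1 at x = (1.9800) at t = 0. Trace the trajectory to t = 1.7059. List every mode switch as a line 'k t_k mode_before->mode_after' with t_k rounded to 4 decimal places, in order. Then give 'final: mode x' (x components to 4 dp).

1 0.8531 1->0
final: 0 5.0704

Mode 1: guard c·x = -0.6718 hit at Δt = 0.8531 (t = 0.8531), x⁻ = (0.6718) → reset → x⁺ = (1.1720), jump to mode 0
Mode 0: flow for 0.8528 to horizon, guard not reached → x = (5.0704)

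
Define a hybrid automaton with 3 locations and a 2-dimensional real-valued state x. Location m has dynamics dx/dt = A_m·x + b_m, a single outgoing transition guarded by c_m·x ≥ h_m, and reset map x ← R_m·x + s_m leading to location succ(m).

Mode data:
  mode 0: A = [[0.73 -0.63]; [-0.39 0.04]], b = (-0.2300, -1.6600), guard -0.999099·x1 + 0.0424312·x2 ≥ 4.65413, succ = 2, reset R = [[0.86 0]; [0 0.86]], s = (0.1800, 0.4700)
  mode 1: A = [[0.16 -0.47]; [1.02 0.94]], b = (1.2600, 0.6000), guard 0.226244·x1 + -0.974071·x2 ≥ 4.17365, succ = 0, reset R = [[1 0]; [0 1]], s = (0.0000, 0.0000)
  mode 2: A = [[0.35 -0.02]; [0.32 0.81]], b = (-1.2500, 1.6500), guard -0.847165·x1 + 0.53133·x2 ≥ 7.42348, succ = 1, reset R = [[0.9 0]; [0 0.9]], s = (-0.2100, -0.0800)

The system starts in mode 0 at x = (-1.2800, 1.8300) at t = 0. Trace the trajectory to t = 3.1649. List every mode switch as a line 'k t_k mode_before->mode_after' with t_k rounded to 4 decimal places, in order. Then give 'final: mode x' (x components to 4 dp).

1 1.0531 0->2
2 1.9749 2->1
final: 1 -5.9918 -3.8895

Mode 0: guard c·x = 4.6541 hit at Δt = 1.0531 (t = 1.0531), x⁻ = (-4.6041, 1.2775) → reset → x⁺ = (-3.7795, 1.5687), jump to mode 2
Mode 2: guard c·x = 7.4235 hit at Δt = 0.9218 (t = 1.9749), x⁻ = (-6.6304, 3.3998) → reset → x⁺ = (-6.1774, 2.9798), jump to mode 1
Mode 1: flow for 1.1900 to horizon, guard not reached → x = (-5.9918, -3.8895)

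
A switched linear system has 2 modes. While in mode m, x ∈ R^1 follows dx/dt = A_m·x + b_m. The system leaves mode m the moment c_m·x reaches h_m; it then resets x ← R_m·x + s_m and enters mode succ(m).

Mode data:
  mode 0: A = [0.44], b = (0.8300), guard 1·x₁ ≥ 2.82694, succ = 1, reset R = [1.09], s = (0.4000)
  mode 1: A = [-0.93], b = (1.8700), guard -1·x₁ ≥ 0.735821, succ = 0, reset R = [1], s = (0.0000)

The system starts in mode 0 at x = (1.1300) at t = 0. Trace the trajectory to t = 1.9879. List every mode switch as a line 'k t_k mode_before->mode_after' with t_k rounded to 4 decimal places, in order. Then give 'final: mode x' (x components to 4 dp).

1 1.0144 0->1
final: 1 2.6055

Mode 0: guard c·x = 2.8269 hit at Δt = 1.0144 (t = 1.0144), x⁻ = (2.8269) → reset → x⁺ = (3.4814), jump to mode 1
Mode 1: flow for 0.9735 to horizon, guard not reached → x = (2.6055)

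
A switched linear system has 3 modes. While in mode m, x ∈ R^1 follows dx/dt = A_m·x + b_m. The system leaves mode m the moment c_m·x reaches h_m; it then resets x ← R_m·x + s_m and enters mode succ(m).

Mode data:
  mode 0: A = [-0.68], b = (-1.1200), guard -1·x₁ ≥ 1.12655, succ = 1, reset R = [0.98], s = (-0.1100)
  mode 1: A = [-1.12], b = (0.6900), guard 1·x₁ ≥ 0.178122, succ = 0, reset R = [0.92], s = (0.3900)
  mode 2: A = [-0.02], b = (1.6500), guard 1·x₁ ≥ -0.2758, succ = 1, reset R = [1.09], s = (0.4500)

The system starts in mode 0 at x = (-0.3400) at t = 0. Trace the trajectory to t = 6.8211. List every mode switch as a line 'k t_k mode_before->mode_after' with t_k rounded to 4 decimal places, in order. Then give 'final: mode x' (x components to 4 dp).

Mode 0: guard c·x = 1.1265 hit at Δt = 1.3540 (t = 1.3540), x⁻ = (-1.1265) → reset → x⁺ = (-1.2140), jump to mode 1
Mode 1: guard c·x = 0.1781 hit at Δt = 1.2768 (t = 2.6308), x⁻ = (0.1781) → reset → x⁺ = (0.5539), jump to mode 0
Mode 0: guard c·x = 1.1265 hit at Δt = 2.1203 (t = 4.7511), x⁻ = (-1.1265) → reset → x⁺ = (-1.2140), jump to mode 1
Mode 1: guard c·x = 0.1781 hit at Δt = 1.2768 (t = 6.0280), x⁻ = (0.1781) → reset → x⁺ = (0.5539), jump to mode 0
Mode 0: flow for 0.7931 to horizon, guard not reached → x = (-0.3636)

1 1.3540 0->1
2 2.6308 1->0
3 4.7511 0->1
4 6.0280 1->0
final: 0 -0.3636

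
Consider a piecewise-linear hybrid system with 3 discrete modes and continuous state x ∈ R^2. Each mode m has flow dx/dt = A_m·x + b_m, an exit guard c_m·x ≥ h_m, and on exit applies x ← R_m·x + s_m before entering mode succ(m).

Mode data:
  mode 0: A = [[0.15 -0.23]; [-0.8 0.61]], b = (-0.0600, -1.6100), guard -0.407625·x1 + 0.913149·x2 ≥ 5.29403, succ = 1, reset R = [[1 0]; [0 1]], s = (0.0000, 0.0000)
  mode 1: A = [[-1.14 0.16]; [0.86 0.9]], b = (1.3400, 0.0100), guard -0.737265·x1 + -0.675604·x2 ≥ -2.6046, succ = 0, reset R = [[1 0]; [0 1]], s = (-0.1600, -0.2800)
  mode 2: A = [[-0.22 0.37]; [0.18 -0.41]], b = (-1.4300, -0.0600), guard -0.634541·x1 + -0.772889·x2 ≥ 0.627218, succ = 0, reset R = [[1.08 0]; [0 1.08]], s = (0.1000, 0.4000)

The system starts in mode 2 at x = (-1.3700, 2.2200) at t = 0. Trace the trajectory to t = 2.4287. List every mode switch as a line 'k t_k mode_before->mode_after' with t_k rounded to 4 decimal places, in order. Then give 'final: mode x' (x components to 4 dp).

Mode 2: guard c·x = 0.6272 hit at Δt = 1.3692 (t = 1.3692), x⁻ = (-2.0616, 0.8810) → reset → x⁺ = (-2.1265, 1.3515), jump to mode 0
Mode 0: flow for 1.0595 to horizon, guard not reached → x = (-3.1101, 3.1805)

1 1.3692 2->0
final: 0 -3.1101 3.1805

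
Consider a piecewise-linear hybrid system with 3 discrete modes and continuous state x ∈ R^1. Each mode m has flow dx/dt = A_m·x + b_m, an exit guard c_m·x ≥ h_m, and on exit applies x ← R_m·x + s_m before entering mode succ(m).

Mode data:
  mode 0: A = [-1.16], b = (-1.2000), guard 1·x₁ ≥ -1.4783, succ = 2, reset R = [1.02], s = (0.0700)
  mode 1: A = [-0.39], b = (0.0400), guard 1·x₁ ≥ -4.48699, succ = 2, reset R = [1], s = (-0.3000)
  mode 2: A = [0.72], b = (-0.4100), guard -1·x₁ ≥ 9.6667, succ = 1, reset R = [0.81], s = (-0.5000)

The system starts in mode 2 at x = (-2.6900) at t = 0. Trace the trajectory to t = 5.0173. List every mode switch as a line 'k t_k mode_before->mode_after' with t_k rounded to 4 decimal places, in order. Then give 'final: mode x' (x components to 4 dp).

1 1.5894 2->1
2 3.1492 1->2
3 4.0487 2->1
final: 1 -5.6771

Mode 2: guard c·x = 9.6667 hit at Δt = 1.5894 (t = 1.5894), x⁻ = (-9.6667) → reset → x⁺ = (-8.3300), jump to mode 1
Mode 1: guard c·x = -4.4870 hit at Δt = 1.5598 (t = 3.1492), x⁻ = (-4.4870) → reset → x⁺ = (-4.7870), jump to mode 2
Mode 2: guard c·x = 9.6667 hit at Δt = 0.8995 (t = 4.0487), x⁻ = (-9.6667) → reset → x⁺ = (-8.3300), jump to mode 1
Mode 1: flow for 0.9686 to horizon, guard not reached → x = (-5.6771)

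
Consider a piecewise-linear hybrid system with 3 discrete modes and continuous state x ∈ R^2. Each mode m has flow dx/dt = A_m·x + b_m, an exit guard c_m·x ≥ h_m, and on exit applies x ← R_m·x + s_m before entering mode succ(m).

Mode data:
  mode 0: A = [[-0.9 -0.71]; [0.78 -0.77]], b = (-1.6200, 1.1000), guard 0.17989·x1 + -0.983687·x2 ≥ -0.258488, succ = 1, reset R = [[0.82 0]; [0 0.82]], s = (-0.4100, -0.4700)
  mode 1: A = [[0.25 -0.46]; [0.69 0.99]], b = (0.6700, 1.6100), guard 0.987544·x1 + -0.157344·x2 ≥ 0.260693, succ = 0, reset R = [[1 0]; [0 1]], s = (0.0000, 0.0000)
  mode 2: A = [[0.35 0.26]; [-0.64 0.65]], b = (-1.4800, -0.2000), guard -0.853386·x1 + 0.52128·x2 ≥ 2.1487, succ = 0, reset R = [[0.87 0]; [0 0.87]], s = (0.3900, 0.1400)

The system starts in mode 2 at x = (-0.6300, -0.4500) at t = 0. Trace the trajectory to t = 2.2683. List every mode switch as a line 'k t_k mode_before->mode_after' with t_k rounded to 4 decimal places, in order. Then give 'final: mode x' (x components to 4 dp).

Mode 2: guard c·x = 2.1487 hit at Δt = 0.8862 (t = 0.8862), x⁻ = (-2.4834, 0.0564) → reset → x⁺ = (-1.7706, 0.1890), jump to mode 0
Mode 0: guard c·x = -0.2585 hit at Δt = 0.7488 (t = 1.6350), x⁻ = (-1.7990, -0.0662) → reset → x⁺ = (-1.8852, -0.5243), jump to mode 1
Mode 1: flow for 0.6333 to horizon, guard not reached → x = (-1.5657, -0.6262)

1 0.8862 2->0
2 1.6350 0->1
final: 1 -1.5657 -0.6262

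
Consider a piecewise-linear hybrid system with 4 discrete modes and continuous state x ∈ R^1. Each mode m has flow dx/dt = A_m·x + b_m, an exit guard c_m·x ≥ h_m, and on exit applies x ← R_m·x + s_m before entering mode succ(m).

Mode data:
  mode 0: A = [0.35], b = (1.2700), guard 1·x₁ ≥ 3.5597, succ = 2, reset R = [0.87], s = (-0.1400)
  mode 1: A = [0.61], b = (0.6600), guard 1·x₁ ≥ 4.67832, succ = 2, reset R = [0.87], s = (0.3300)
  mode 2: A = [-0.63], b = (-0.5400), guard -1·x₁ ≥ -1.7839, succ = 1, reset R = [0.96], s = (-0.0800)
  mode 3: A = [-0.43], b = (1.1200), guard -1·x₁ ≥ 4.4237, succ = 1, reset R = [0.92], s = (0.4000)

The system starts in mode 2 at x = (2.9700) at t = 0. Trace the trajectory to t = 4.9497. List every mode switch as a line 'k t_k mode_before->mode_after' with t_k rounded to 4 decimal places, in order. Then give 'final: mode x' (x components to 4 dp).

Mode 2: guard c·x = -1.7839 hit at Δt = 0.5888 (t = 0.5888), x⁻ = (1.7839) → reset → x⁺ = (1.6325), jump to mode 1
Mode 1: guard c·x = 4.6783 hit at Δt = 1.2334 (t = 1.8222), x⁻ = (4.6783) → reset → x⁺ = (4.4001), jump to mode 2
Mode 2: guard c·x = -1.7839 hit at Δt = 1.0928 (t = 2.9150), x⁻ = (1.7839) → reset → x⁺ = (1.6325), jump to mode 1
Mode 1: guard c·x = 4.6783 hit at Δt = 1.2334 (t = 4.1484), x⁻ = (4.6783) → reset → x⁺ = (4.4001), jump to mode 2
Mode 2: flow for 0.8013 to horizon, guard not reached → x = (2.3162)

1 0.5888 2->1
2 1.8222 1->2
3 2.9150 2->1
4 4.1484 1->2
final: 2 2.3162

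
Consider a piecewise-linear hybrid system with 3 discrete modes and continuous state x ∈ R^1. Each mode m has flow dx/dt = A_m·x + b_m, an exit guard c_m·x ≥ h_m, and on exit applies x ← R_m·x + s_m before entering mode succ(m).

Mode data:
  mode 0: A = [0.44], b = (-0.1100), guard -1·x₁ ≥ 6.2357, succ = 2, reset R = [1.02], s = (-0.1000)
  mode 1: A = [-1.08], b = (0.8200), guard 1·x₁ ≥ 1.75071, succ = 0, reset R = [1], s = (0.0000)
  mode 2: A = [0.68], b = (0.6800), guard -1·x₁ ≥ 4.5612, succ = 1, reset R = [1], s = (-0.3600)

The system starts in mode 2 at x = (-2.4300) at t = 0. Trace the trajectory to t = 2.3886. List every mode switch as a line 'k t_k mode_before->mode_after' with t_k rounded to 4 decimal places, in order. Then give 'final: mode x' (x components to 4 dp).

Mode 2: guard c·x = 4.5612 hit at Δt = 1.3418 (t = 1.3418), x⁻ = (-4.5612) → reset → x⁺ = (-4.9212), jump to mode 1
Mode 1: flow for 1.0468 to horizon, guard not reached → x = (-1.0747)

1 1.3418 2->1
final: 1 -1.0747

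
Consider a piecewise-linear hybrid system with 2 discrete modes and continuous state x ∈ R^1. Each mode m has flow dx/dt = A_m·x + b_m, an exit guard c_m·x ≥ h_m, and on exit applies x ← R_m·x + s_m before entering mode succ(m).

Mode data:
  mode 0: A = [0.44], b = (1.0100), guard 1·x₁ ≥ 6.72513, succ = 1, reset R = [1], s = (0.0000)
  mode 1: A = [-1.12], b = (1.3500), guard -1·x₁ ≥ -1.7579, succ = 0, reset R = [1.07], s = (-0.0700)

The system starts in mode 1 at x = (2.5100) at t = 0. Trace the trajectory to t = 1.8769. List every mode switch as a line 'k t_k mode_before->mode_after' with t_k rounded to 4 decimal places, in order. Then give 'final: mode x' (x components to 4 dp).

1 0.7671 1->0
final: 0 4.3962

Mode 1: guard c·x = -1.7579 hit at Δt = 0.7671 (t = 0.7671), x⁻ = (1.7579) → reset → x⁺ = (1.8110), jump to mode 0
Mode 0: flow for 1.1098 to horizon, guard not reached → x = (4.3962)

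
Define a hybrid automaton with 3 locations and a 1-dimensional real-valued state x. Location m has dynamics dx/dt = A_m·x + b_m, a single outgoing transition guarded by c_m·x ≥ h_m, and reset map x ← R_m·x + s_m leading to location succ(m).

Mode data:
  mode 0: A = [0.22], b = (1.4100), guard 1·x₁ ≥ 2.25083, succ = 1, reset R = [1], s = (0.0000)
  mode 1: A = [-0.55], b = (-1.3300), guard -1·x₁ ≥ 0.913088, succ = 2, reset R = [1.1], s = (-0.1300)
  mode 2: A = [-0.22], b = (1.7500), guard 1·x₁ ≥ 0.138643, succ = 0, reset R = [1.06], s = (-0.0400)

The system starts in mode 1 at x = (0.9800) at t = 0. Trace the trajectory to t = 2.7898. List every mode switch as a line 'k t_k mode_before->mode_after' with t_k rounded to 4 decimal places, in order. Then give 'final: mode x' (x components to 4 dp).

1 1.4807 1->2
2 2.1666 2->0
final: 0 1.0645

Mode 1: guard c·x = 0.9131 hit at Δt = 1.4807 (t = 1.4807), x⁻ = (-0.9131) → reset → x⁺ = (-1.1344), jump to mode 2
Mode 2: guard c·x = 0.1386 hit at Δt = 0.6859 (t = 2.1666), x⁻ = (0.1386) → reset → x⁺ = (0.1070), jump to mode 0
Mode 0: flow for 0.6232 to horizon, guard not reached → x = (1.0645)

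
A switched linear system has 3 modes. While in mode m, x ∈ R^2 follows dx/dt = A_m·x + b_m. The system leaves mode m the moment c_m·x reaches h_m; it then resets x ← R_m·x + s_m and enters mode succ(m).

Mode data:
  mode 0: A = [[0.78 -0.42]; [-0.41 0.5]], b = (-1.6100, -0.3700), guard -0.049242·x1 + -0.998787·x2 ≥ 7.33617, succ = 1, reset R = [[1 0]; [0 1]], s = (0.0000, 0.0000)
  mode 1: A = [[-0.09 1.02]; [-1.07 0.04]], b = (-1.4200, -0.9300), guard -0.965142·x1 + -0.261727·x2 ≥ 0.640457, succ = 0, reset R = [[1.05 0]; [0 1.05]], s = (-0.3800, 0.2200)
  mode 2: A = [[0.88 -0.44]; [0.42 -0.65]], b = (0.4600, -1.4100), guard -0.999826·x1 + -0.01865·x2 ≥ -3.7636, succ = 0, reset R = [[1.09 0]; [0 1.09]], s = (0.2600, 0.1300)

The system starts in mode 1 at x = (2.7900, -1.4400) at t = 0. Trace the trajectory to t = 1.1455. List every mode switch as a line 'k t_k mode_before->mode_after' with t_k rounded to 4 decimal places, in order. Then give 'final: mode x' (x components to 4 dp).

Mode 1: guard c·x = 0.6405 hit at Δt = 0.6384 (t = 0.6384), x⁻ = (0.1967, -3.1725) → reset → x⁺ = (-0.1734, -3.1112), jump to mode 0
Mode 0: flow for 0.5071 to horizon, guard not reached → x = (-0.3232, -4.1613)

1 0.6384 1->0
final: 0 -0.3232 -4.1613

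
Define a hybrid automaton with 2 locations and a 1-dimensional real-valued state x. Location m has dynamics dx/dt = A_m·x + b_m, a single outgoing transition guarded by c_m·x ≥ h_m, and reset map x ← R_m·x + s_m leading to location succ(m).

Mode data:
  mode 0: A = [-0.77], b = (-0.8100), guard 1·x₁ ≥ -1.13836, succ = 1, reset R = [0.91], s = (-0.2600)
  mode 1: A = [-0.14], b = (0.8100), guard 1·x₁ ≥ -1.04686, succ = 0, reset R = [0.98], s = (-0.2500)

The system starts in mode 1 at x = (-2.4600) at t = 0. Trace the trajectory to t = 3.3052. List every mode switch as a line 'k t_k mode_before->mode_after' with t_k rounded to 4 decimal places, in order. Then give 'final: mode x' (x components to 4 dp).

1 1.3428 1->0
2 2.5797 0->1
3 2.8354 1->0
final: 0 -1.2079

Mode 1: guard c·x = -1.0469 hit at Δt = 1.3428 (t = 1.3428), x⁻ = (-1.0469) → reset → x⁺ = (-1.2759), jump to mode 0
Mode 0: guard c·x = -1.1384 hit at Δt = 1.2369 (t = 2.5797), x⁻ = (-1.1384) → reset → x⁺ = (-1.2959), jump to mode 1
Mode 1: guard c·x = -1.0469 hit at Δt = 0.2557 (t = 2.8354), x⁻ = (-1.0469) → reset → x⁺ = (-1.2759), jump to mode 0
Mode 0: flow for 0.4698 to horizon, guard not reached → x = (-1.2079)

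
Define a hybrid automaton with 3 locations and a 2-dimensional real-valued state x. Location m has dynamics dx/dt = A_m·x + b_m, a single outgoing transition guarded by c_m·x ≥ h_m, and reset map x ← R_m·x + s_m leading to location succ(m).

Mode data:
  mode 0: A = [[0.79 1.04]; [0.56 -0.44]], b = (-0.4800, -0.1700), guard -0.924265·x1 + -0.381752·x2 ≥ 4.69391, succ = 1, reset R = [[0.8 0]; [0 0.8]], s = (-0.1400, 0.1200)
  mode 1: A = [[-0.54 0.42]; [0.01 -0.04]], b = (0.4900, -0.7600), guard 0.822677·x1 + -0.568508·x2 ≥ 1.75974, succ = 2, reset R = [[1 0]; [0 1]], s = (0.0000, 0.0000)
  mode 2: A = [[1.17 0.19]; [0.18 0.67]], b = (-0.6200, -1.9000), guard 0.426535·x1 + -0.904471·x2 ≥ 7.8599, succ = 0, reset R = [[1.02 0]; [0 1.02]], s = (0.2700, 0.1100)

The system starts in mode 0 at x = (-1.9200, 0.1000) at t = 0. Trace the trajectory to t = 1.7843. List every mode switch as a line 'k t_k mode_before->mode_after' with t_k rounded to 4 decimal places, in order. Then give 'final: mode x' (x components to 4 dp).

1 0.7875 0->1
final: 1 -2.2476 -1.5779

Mode 0: guard c·x = 4.6939 hit at Δt = 0.7875 (t = 0.7875), x⁻ = (-4.5832, -1.1993) → reset → x⁺ = (-3.8065, -0.8394), jump to mode 1
Mode 1: flow for 0.9968 to horizon, guard not reached → x = (-2.2476, -1.5779)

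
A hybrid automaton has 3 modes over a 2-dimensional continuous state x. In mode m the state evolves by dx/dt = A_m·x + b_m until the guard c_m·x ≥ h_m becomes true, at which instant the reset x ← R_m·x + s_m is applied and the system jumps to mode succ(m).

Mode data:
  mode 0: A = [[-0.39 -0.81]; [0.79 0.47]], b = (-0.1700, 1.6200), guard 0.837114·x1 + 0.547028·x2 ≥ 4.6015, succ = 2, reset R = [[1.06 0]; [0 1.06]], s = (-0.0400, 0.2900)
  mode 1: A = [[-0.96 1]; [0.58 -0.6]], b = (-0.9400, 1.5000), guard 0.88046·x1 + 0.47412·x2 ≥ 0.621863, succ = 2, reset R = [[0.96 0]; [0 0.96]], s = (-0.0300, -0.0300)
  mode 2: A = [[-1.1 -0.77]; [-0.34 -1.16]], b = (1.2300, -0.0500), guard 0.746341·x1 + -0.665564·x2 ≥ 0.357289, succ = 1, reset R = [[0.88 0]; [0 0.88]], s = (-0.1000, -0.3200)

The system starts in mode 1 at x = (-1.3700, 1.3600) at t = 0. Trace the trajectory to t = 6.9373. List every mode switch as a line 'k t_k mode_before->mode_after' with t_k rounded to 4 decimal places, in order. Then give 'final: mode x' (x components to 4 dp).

1 1.0441 1->2
2 2.5980 2->1
3 3.9147 1->2
4 5.2223 2->1
5 6.5239 1->2
final: 2 0.1659 0.7146

Mode 1: guard c·x = 0.6219 hit at Δt = 1.0441 (t = 1.0441), x⁻ = (-0.1597, 1.6082) → reset → x⁺ = (-0.1833, 1.5139), jump to mode 2
Mode 2: guard c·x = 0.3573 hit at Δt = 1.5539 (t = 2.5980), x⁻ = (0.6009, 0.1370) → reset → x⁺ = (0.4288, -0.1994), jump to mode 1
Mode 1: guard c·x = 0.6219 hit at Δt = 1.3167 (t = 3.9147), x⁻ = (0.0168, 1.2803) → reset → x⁺ = (-0.0138, 1.1991), jump to mode 2
Mode 2: guard c·x = 0.3573 hit at Δt = 1.3077 (t = 5.2223), x⁻ = (0.6083, 0.1453) → reset → x⁺ = (0.4353, -0.1921), jump to mode 1
Mode 1: guard c·x = 0.6219 hit at Δt = 1.3016 (t = 6.5239), x⁻ = (0.0191, 1.2761) → reset → x⁺ = (-0.0116, 1.1951), jump to mode 2
Mode 2: flow for 0.4134 to horizon, guard not reached → x = (0.1659, 0.7146)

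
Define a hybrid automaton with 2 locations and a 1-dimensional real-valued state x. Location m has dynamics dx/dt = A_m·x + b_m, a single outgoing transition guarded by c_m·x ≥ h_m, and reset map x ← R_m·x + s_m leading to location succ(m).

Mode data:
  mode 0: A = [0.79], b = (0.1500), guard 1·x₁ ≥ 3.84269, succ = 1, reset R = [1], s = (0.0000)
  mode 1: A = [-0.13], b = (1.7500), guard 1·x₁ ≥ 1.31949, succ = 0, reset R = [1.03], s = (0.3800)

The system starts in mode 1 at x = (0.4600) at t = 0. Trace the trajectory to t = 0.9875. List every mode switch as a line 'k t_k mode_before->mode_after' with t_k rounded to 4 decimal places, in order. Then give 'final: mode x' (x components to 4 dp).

1 0.5261 1->0
final: 0 2.5874

Mode 1: guard c·x = 1.3195 hit at Δt = 0.5261 (t = 0.5261), x⁻ = (1.3195) → reset → x⁺ = (1.7391), jump to mode 0
Mode 0: flow for 0.4614 to horizon, guard not reached → x = (2.5874)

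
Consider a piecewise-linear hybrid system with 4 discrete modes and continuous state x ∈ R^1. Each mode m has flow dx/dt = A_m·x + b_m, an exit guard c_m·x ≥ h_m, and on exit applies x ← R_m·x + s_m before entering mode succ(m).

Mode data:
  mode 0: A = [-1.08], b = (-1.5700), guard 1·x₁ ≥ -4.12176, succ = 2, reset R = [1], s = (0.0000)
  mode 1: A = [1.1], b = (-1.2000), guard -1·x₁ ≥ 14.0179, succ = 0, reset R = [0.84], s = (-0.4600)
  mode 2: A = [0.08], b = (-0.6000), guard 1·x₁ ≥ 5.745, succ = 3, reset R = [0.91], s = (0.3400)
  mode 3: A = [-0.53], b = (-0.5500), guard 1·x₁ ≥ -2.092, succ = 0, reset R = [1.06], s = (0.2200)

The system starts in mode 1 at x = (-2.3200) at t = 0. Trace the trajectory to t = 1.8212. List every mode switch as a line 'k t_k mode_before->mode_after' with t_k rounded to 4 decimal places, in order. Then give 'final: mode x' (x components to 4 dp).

Mode 1: guard c·x = 14.0179 hit at Δt = 1.3530 (t = 1.3530), x⁻ = (-14.0179) → reset → x⁺ = (-12.2350), jump to mode 0
Mode 0: flow for 0.4682 to horizon, guard not reached → x = (-7.9560)

1 1.3530 1->0
final: 0 -7.9560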